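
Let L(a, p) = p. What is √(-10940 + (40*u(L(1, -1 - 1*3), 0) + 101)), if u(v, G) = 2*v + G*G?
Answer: I*√11159 ≈ 105.64*I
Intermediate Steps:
u(v, G) = G² + 2*v (u(v, G) = 2*v + G² = G² + 2*v)
√(-10940 + (40*u(L(1, -1 - 1*3), 0) + 101)) = √(-10940 + (40*(0² + 2*(-1 - 1*3)) + 101)) = √(-10940 + (40*(0 + 2*(-1 - 3)) + 101)) = √(-10940 + (40*(0 + 2*(-4)) + 101)) = √(-10940 + (40*(0 - 8) + 101)) = √(-10940 + (40*(-8) + 101)) = √(-10940 + (-320 + 101)) = √(-10940 - 219) = √(-11159) = I*√11159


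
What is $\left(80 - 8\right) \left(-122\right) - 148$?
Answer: $-8932$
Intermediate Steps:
$\left(80 - 8\right) \left(-122\right) - 148 = 72 \left(-122\right) - 148 = -8784 - 148 = -8932$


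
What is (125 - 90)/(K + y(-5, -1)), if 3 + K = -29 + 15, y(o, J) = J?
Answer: -35/18 ≈ -1.9444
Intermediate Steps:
K = -17 (K = -3 + (-29 + 15) = -3 - 14 = -17)
(125 - 90)/(K + y(-5, -1)) = (125 - 90)/(-17 - 1) = 35/(-18) = -1/18*35 = -35/18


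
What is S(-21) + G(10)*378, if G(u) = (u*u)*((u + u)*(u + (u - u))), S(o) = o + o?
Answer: 7559958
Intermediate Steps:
S(o) = 2*o
G(u) = 2*u⁴ (G(u) = u²*((2*u)*(u + 0)) = u²*((2*u)*u) = u²*(2*u²) = 2*u⁴)
S(-21) + G(10)*378 = 2*(-21) + (2*10⁴)*378 = -42 + (2*10000)*378 = -42 + 20000*378 = -42 + 7560000 = 7559958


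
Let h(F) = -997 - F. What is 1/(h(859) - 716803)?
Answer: -1/718659 ≈ -1.3915e-6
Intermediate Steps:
1/(h(859) - 716803) = 1/((-997 - 1*859) - 716803) = 1/((-997 - 859) - 716803) = 1/(-1856 - 716803) = 1/(-718659) = -1/718659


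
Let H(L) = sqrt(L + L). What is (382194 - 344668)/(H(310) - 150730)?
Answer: -282814699/1135976614 - 18763*sqrt(155)/5679883070 ≈ -0.24900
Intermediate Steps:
H(L) = sqrt(2)*sqrt(L) (H(L) = sqrt(2*L) = sqrt(2)*sqrt(L))
(382194 - 344668)/(H(310) - 150730) = (382194 - 344668)/(sqrt(2)*sqrt(310) - 150730) = 37526/(2*sqrt(155) - 150730) = 37526/(-150730 + 2*sqrt(155))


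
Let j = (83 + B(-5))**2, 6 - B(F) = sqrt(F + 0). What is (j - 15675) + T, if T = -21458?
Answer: -37133 + (89 - I*sqrt(5))**2 ≈ -29217.0 - 398.02*I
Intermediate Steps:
B(F) = 6 - sqrt(F) (B(F) = 6 - sqrt(F + 0) = 6 - sqrt(F))
j = (89 - I*sqrt(5))**2 (j = (83 + (6 - sqrt(-5)))**2 = (83 + (6 - I*sqrt(5)))**2 = (89 - I*sqrt(5))**2 ≈ 7916.0 - 398.02*I)
(j - 15675) + T = ((89 - I*sqrt(5))**2 - 15675) - 21458 = (-15675 + (89 - I*sqrt(5))**2) - 21458 = -37133 + (89 - I*sqrt(5))**2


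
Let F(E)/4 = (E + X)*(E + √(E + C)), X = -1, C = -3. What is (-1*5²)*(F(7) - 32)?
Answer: -4600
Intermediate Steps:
F(E) = 4*(-1 + E)*(E + √(-3 + E)) (F(E) = 4*((E - 1)*(E + √(E - 3))) = 4*((-1 + E)*(E + √(-3 + E))) = 4*(-1 + E)*(E + √(-3 + E)))
(-1*5²)*(F(7) - 32) = (-1*5²)*((-4*7 - 4*√(-3 + 7) + 4*7² + 4*7*√(-3 + 7)) - 32) = (-1*25)*((-28 - 4*√4 + 4*49 + 4*7*√4) - 32) = -25*((-28 - 4*2 + 196 + 4*7*2) - 32) = -25*((-28 - 8 + 196 + 56) - 32) = -25*(216 - 32) = -25*184 = -4600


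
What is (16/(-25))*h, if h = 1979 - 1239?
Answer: -2368/5 ≈ -473.60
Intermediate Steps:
h = 740
(16/(-25))*h = (16/(-25))*740 = (16*(-1/25))*740 = -16/25*740 = -2368/5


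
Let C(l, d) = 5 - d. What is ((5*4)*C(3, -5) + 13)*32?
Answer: 6816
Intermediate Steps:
((5*4)*C(3, -5) + 13)*32 = ((5*4)*(5 - 1*(-5)) + 13)*32 = (20*(5 + 5) + 13)*32 = (20*10 + 13)*32 = (200 + 13)*32 = 213*32 = 6816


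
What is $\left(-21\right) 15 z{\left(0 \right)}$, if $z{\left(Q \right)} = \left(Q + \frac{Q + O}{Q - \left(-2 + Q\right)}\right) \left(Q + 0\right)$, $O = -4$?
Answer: $0$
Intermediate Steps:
$z{\left(Q \right)} = Q \left(-2 + \frac{3 Q}{2}\right)$ ($z{\left(Q \right)} = \left(Q + \frac{Q - 4}{Q - \left(-2 + Q\right)}\right) \left(Q + 0\right) = \left(Q + \frac{-4 + Q}{2}\right) Q = \left(Q + \left(-4 + Q\right) \frac{1}{2}\right) Q = \left(Q + \left(-2 + \frac{Q}{2}\right)\right) Q = \left(-2 + \frac{3 Q}{2}\right) Q = Q \left(-2 + \frac{3 Q}{2}\right)$)
$\left(-21\right) 15 z{\left(0 \right)} = \left(-21\right) 15 \cdot \frac{1}{2} \cdot 0 \left(-4 + 3 \cdot 0\right) = - 315 \cdot \frac{1}{2} \cdot 0 \left(-4 + 0\right) = - 315 \cdot \frac{1}{2} \cdot 0 \left(-4\right) = \left(-315\right) 0 = 0$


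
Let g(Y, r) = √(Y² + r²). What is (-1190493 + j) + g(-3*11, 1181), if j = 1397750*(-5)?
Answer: -8179243 + 5*√55834 ≈ -8.1781e+6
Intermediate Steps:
j = -6988750
(-1190493 + j) + g(-3*11, 1181) = (-1190493 - 6988750) + √((-3*11)² + 1181²) = -8179243 + √((-33)² + 1394761) = -8179243 + √(1089 + 1394761) = -8179243 + √1395850 = -8179243 + 5*√55834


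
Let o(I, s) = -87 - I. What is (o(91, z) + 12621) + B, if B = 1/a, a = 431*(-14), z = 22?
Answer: 75081061/6034 ≈ 12443.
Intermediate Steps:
a = -6034
B = -1/6034 (B = 1/(-6034) = -1/6034 ≈ -0.00016573)
(o(91, z) + 12621) + B = ((-87 - 1*91) + 12621) - 1/6034 = ((-87 - 91) + 12621) - 1/6034 = (-178 + 12621) - 1/6034 = 12443 - 1/6034 = 75081061/6034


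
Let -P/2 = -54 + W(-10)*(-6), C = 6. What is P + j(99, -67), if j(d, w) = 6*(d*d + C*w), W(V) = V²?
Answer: 57702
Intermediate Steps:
P = 1308 (P = -2*(-54 + (-10)²*(-6)) = -2*(-54 + 100*(-6)) = -2*(-54 - 600) = -2*(-654) = 1308)
j(d, w) = 6*d² + 36*w (j(d, w) = 6*(d*d + 6*w) = 6*(d² + 6*w) = 6*d² + 36*w)
P + j(99, -67) = 1308 + (6*99² + 36*(-67)) = 1308 + (6*9801 - 2412) = 1308 + (58806 - 2412) = 1308 + 56394 = 57702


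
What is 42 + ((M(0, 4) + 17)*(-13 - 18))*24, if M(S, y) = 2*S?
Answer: -12606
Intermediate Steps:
42 + ((M(0, 4) + 17)*(-13 - 18))*24 = 42 + ((2*0 + 17)*(-13 - 18))*24 = 42 + ((0 + 17)*(-31))*24 = 42 + (17*(-31))*24 = 42 - 527*24 = 42 - 12648 = -12606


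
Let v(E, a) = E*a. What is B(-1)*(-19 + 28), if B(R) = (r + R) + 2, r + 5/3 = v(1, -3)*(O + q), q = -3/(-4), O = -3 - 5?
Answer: 759/4 ≈ 189.75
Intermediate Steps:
O = -8
q = ¾ (q = -3*(-¼) = ¾ ≈ 0.75000)
r = 241/12 (r = -5/3 + (1*(-3))*(-8 + ¾) = -5/3 - 3*(-29/4) = -5/3 + 87/4 = 241/12 ≈ 20.083)
B(R) = 265/12 + R (B(R) = (241/12 + R) + 2 = 265/12 + R)
B(-1)*(-19 + 28) = (265/12 - 1)*(-19 + 28) = (253/12)*9 = 759/4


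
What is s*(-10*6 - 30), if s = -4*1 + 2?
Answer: 180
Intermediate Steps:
s = -2 (s = -4 + 2 = -2)
s*(-10*6 - 30) = -2*(-10*6 - 30) = -2*(-60 - 30) = -2*(-90) = 180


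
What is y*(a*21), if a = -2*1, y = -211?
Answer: 8862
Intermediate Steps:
a = -2
y*(a*21) = -(-422)*21 = -211*(-42) = 8862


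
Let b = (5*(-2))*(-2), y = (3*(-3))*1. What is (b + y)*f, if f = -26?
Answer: -286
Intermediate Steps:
y = -9 (y = -9*1 = -9)
b = 20 (b = -10*(-2) = 20)
(b + y)*f = (20 - 9)*(-26) = 11*(-26) = -286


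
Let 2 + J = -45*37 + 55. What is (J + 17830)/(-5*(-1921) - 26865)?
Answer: -8109/8630 ≈ -0.93963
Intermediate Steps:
J = -1612 (J = -2 + (-45*37 + 55) = -2 + (-1665 + 55) = -2 - 1610 = -1612)
(J + 17830)/(-5*(-1921) - 26865) = (-1612 + 17830)/(-5*(-1921) - 26865) = 16218/(9605 - 26865) = 16218/(-17260) = 16218*(-1/17260) = -8109/8630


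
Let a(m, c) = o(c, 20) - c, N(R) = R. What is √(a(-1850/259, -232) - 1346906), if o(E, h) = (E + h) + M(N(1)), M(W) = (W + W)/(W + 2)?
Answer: 4*I*√757623/3 ≈ 1160.6*I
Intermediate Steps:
M(W) = 2*W/(2 + W) (M(W) = (2*W)/(2 + W) = 2*W/(2 + W))
o(E, h) = ⅔ + E + h (o(E, h) = (E + h) + 2*1/(2 + 1) = (E + h) + 2*1/3 = (E + h) + 2*1*(⅓) = (E + h) + ⅔ = ⅔ + E + h)
a(m, c) = 62/3 (a(m, c) = (⅔ + c + 20) - c = (62/3 + c) - c = 62/3)
√(a(-1850/259, -232) - 1346906) = √(62/3 - 1346906) = √(-4040656/3) = 4*I*√757623/3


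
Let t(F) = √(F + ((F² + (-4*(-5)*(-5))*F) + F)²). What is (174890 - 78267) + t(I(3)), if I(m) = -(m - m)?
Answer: 96623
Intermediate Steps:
I(m) = 0 (I(m) = -1*0 = 0)
t(F) = √(F + (F² - 99*F)²) (t(F) = √(F + ((F² + (20*(-5))*F) + F)²) = √(F + ((F² - 100*F) + F)²) = √(F + (F² - 99*F)²))
(174890 - 78267) + t(I(3)) = (174890 - 78267) + √(0*(1 + 0*(-99 + 0)²)) = 96623 + √(0*(1 + 0*(-99)²)) = 96623 + √(0*(1 + 0*9801)) = 96623 + √(0*(1 + 0)) = 96623 + √(0*1) = 96623 + √0 = 96623 + 0 = 96623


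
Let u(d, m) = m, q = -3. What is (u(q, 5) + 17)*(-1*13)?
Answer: -286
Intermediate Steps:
(u(q, 5) + 17)*(-1*13) = (5 + 17)*(-1*13) = 22*(-13) = -286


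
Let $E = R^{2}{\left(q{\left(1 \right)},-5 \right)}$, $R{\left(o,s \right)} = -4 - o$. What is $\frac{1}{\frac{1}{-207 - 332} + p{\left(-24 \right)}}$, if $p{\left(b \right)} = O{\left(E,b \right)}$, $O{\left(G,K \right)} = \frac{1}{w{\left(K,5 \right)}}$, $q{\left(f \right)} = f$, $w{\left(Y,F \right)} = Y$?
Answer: $- \frac{12936}{563} \approx -22.977$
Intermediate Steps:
$E = 25$ ($E = \left(-4 - 1\right)^{2} = \left(-5\right)^{2} = 25$)
$O{\left(G,K \right)} = \frac{1}{K}$
$p{\left(b \right)} = \frac{1}{b}$
$\frac{1}{\frac{1}{-207 - 332} + p{\left(-24 \right)}} = \frac{1}{\frac{1}{-207 - 332} + \frac{1}{-24}} = \frac{1}{\frac{1}{-539} - \frac{1}{24}} = \frac{1}{- \frac{1}{539} - \frac{1}{24}} = \frac{1}{- \frac{563}{12936}} = - \frac{12936}{563}$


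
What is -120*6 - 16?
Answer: -736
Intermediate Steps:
-120*6 - 16 = -20*36 - 16 = -720 - 16 = -736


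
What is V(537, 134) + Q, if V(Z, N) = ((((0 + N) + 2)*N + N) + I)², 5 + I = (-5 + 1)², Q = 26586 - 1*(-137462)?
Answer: 337584209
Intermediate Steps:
Q = 164048 (Q = 26586 + 137462 = 164048)
I = 11 (I = -5 + (-5 + 1)² = -5 + (-4)² = -5 + 16 = 11)
V(Z, N) = (11 + N + N*(2 + N))² (V(Z, N) = ((((0 + N) + 2)*N + N) + 11)² = (((N + 2)*N + N) + 11)² = (((2 + N)*N + N) + 11)² = ((N*(2 + N) + N) + 11)² = ((N + N*(2 + N)) + 11)² = (11 + N + N*(2 + N))²)
V(537, 134) + Q = (11 + 134² + 3*134)² + 164048 = (11 + 17956 + 402)² + 164048 = 18369² + 164048 = 337420161 + 164048 = 337584209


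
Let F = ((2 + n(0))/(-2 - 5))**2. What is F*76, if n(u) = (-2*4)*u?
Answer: 304/49 ≈ 6.2041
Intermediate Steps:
n(u) = -8*u
F = 4/49 (F = ((2 - 8*0)/(-2 - 5))**2 = ((2 + 0)/(-7))**2 = (2*(-1/7))**2 = (-2/7)**2 = 4/49 ≈ 0.081633)
F*76 = (4/49)*76 = 304/49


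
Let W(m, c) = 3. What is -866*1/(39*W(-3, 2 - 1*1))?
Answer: -866/117 ≈ -7.4017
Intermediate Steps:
-866*1/(39*W(-3, 2 - 1*1)) = -866/(39*3) = -866/117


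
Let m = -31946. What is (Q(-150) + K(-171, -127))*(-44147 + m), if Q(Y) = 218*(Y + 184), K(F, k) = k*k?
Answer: -1791305313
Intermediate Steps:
K(F, k) = k²
Q(Y) = 40112 + 218*Y (Q(Y) = 218*(184 + Y) = 40112 + 218*Y)
(Q(-150) + K(-171, -127))*(-44147 + m) = ((40112 + 218*(-150)) + (-127)²)*(-44147 - 31946) = ((40112 - 32700) + 16129)*(-76093) = (7412 + 16129)*(-76093) = 23541*(-76093) = -1791305313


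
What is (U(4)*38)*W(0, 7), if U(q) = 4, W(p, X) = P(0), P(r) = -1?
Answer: -152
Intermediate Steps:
W(p, X) = -1
(U(4)*38)*W(0, 7) = (4*38)*(-1) = 152*(-1) = -152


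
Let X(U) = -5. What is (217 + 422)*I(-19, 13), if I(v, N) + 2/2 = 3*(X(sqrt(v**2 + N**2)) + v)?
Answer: -46647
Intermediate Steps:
I(v, N) = -16 + 3*v (I(v, N) = -1 + 3*(-5 + v) = -1 + (-15 + 3*v) = -16 + 3*v)
(217 + 422)*I(-19, 13) = (217 + 422)*(-16 + 3*(-19)) = 639*(-16 - 57) = 639*(-73) = -46647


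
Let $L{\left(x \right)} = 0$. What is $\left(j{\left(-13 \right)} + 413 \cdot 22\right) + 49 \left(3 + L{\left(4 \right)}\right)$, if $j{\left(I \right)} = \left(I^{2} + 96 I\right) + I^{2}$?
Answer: $8323$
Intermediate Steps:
$j{\left(I \right)} = 2 I^{2} + 96 I$
$\left(j{\left(-13 \right)} + 413 \cdot 22\right) + 49 \left(3 + L{\left(4 \right)}\right) = \left(2 \left(-13\right) \left(48 - 13\right) + 413 \cdot 22\right) + 49 \left(3 + 0\right) = \left(2 \left(-13\right) 35 + 9086\right) + 49 \cdot 3 = \left(-910 + 9086\right) + 147 = 8176 + 147 = 8323$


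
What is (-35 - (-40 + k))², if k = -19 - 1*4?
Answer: 784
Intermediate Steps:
k = -23 (k = -19 - 4 = -23)
(-35 - (-40 + k))² = (-35 - (-40 - 23))² = (-35 - 1*(-63))² = (-35 + 63)² = 28² = 784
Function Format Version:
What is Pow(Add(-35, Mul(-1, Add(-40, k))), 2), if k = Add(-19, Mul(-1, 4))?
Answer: 784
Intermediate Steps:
k = -23 (k = Add(-19, -4) = -23)
Pow(Add(-35, Mul(-1, Add(-40, k))), 2) = Pow(Add(-35, Mul(-1, Add(-40, -23))), 2) = Pow(Add(-35, Mul(-1, -63)), 2) = Pow(Add(-35, 63), 2) = Pow(28, 2) = 784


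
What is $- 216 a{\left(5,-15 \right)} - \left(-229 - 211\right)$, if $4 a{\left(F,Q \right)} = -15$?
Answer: $1250$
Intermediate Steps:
$a{\left(F,Q \right)} = - \frac{15}{4}$ ($a{\left(F,Q \right)} = \frac{1}{4} \left(-15\right) = - \frac{15}{4}$)
$- 216 a{\left(5,-15 \right)} - \left(-229 - 211\right) = \left(-216\right) \left(- \frac{15}{4}\right) - \left(-229 - 211\right) = 810 - -440 = 810 + 440 = 1250$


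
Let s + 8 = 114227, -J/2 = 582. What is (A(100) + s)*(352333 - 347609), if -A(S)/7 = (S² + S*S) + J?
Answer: -83298292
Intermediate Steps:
J = -1164 (J = -2*582 = -1164)
s = 114219 (s = -8 + 114227 = 114219)
A(S) = 8148 - 14*S² (A(S) = -7*((S² + S*S) - 1164) = -7*((S² + S²) - 1164) = -7*(2*S² - 1164) = -7*(-1164 + 2*S²) = 8148 - 14*S²)
(A(100) + s)*(352333 - 347609) = ((8148 - 14*100²) + 114219)*(352333 - 347609) = ((8148 - 14*10000) + 114219)*4724 = ((8148 - 140000) + 114219)*4724 = (-131852 + 114219)*4724 = -17633*4724 = -83298292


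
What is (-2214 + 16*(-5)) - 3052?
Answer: -5346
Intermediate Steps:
(-2214 + 16*(-5)) - 3052 = (-2214 - 80) - 3052 = -2294 - 3052 = -5346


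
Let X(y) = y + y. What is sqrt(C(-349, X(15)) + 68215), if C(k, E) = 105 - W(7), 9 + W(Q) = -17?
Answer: 3*sqrt(7594) ≈ 261.43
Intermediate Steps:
X(y) = 2*y
W(Q) = -26 (W(Q) = -9 - 17 = -26)
C(k, E) = 131 (C(k, E) = 105 - 1*(-26) = 105 + 26 = 131)
sqrt(C(-349, X(15)) + 68215) = sqrt(131 + 68215) = sqrt(68346) = 3*sqrt(7594)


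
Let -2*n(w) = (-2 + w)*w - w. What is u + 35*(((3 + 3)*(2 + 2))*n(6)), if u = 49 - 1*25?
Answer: -7536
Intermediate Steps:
u = 24 (u = 49 - 25 = 24)
n(w) = w/2 - w*(-2 + w)/2 (n(w) = -((-2 + w)*w - w)/2 = -(w*(-2 + w) - w)/2 = -(-w + w*(-2 + w))/2 = w/2 - w*(-2 + w)/2)
u + 35*(((3 + 3)*(2 + 2))*n(6)) = 24 + 35*(((3 + 3)*(2 + 2))*((1/2)*6*(3 - 1*6))) = 24 + 35*((6*4)*((1/2)*6*(3 - 6))) = 24 + 35*(24*((1/2)*6*(-3))) = 24 + 35*(24*(-9)) = 24 + 35*(-216) = 24 - 7560 = -7536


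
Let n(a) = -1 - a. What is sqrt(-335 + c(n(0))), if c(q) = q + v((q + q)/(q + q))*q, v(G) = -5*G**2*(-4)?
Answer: 2*I*sqrt(89) ≈ 18.868*I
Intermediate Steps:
v(G) = 20*G**2
c(q) = 21*q (c(q) = q + (20*((q + q)/(q + q))**2)*q = q + (20*((2*q)/((2*q)))**2)*q = q + (20*((2*q)*(1/(2*q)))**2)*q = q + (20*1**2)*q = q + (20*1)*q = q + 20*q = 21*q)
sqrt(-335 + c(n(0))) = sqrt(-335 + 21*(-1 - 1*0)) = sqrt(-335 + 21*(-1 + 0)) = sqrt(-335 + 21*(-1)) = sqrt(-335 - 21) = sqrt(-356) = 2*I*sqrt(89)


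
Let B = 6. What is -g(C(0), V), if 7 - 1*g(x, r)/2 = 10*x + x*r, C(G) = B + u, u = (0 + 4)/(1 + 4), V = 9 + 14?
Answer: 2174/5 ≈ 434.80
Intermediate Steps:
V = 23
u = 4/5 ≈ 0.80000
C(G) = 34/5 (C(G) = 6 + 4/5 = 34/5)
g(x, r) = 14 - 20*x - 2*r*x (g(x, r) = 14 - 2*(10*x + x*r) = 14 - 2*(10*x + r*x) = 14 + (-20*x - 2*r*x) = 14 - 20*x - 2*r*x)
-g(C(0), V) = -(14 - 20*34/5 - 2*23*34/5) = -(14 - 136 - 1564/5) = -1*(-2174/5) = 2174/5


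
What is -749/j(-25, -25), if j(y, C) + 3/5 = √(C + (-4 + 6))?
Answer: 11235/584 + 18725*I*√23/584 ≈ 19.238 + 153.77*I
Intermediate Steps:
j(y, C) = -⅗ + √(2 + C) (j(y, C) = -⅗ + √(C + (-4 + 6)) = -⅗ + √(C + 2) = -⅗ + √(2 + C))
-749/j(-25, -25) = -749/(-⅗ + √(2 - 25)) = -749/(-⅗ + √(-23)) = -749/(-⅗ + I*√23)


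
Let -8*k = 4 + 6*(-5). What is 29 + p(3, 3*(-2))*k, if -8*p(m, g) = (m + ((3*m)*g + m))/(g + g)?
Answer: 219/8 ≈ 27.375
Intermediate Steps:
k = 13/4 (k = -(4 + 6*(-5))/8 = -(4 - 30)/8 = -1/8*(-26) = 13/4 ≈ 3.2500)
p(m, g) = -(2*m + 3*g*m)/(16*g) (p(m, g) = -(m + ((3*m)*g + m))/(8*(g + g)) = -(m + (3*g*m + m))/(8*(2*g)) = -(m + (m + 3*g*m))*1/(2*g)/8 = -(2*m + 3*g*m)*1/(2*g)/8 = -(2*m + 3*g*m)/(16*g))
29 + p(3, 3*(-2))*k = 29 - 1/16*3*(2 + 3*(3*(-2)))/3*(-2)*(13/4) = 29 - 1/16*3*(2 + 3*(-6))/(-6)*(13/4) = 29 - 1/16*3*(-1/6)*(2 - 18)*(13/4) = 29 - 1/16*3*(-1/6)*(-16)*(13/4) = 29 - 1/2*13/4 = 29 - 13/8 = 219/8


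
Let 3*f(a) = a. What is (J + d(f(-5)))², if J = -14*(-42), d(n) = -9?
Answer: 335241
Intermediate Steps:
f(a) = a/3
J = 588
(J + d(f(-5)))² = (588 - 9)² = 579² = 335241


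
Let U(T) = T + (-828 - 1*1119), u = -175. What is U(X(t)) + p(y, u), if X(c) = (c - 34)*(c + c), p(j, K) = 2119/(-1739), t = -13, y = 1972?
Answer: -1262894/1739 ≈ -726.22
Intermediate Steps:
p(j, K) = -2119/1739 (p(j, K) = 2119*(-1/1739) = -2119/1739)
X(c) = 2*c*(-34 + c) (X(c) = (-34 + c)*(2*c) = 2*c*(-34 + c))
U(T) = -1947 + T (U(T) = T + (-828 - 1119) = T - 1947 = -1947 + T)
U(X(t)) + p(y, u) = (-1947 + 2*(-13)*(-34 - 13)) - 2119/1739 = (-1947 + 2*(-13)*(-47)) - 2119/1739 = (-1947 + 1222) - 2119/1739 = -725 - 2119/1739 = -1262894/1739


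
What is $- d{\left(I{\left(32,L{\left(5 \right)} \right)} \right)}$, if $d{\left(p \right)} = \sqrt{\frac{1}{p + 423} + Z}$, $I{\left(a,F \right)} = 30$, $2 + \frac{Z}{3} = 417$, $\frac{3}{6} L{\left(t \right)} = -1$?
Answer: $- \frac{\sqrt{255485658}}{453} \approx -35.285$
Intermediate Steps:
$L{\left(t \right)} = -2$ ($L{\left(t \right)} = 2 \left(-1\right) = -2$)
$Z = 1245$ ($Z = -6 + 3 \cdot 417 = -6 + 1251 = 1245$)
$d{\left(p \right)} = \sqrt{1245 + \frac{1}{423 + p}}$ ($d{\left(p \right)} = \sqrt{\frac{1}{p + 423} + 1245} = \sqrt{\frac{1}{423 + p} + 1245} = \sqrt{1245 + \frac{1}{423 + p}}$)
$- d{\left(I{\left(32,L{\left(5 \right)} \right)} \right)} = - \sqrt{\frac{526636 + 1245 \cdot 30}{423 + 30}} = - \sqrt{\frac{526636 + 37350}{453}} = - \sqrt{\frac{1}{453} \cdot 563986} = - \sqrt{\frac{563986}{453}} = - \frac{\sqrt{255485658}}{453}$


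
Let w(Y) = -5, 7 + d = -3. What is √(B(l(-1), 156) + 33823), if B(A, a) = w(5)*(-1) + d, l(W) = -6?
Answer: √33818 ≈ 183.90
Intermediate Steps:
d = -10 (d = -7 - 3 = -10)
B(A, a) = -5 (B(A, a) = -5*(-1) - 10 = 5 - 10 = -5)
√(B(l(-1), 156) + 33823) = √(-5 + 33823) = √33818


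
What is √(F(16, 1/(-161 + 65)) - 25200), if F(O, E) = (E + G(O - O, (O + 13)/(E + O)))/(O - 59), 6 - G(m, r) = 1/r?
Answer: I*√5642844978570/14964 ≈ 158.75*I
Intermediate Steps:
G(m, r) = 6 - 1/r
F(O, E) = (6 + E - (E + O)/(13 + O))/(-59 + O) (F(O, E) = (E + (6 - 1/((O + 13)/(E + O))))/(O - 59) = (E + (6 - 1/((13 + O)/(E + O))))/(-59 + O) = (E + (6 - (E + O)/(13 + O)))/(-59 + O) = (6 + E - (E + O)/(13 + O))/(-59 + O))
√(F(16, 1/(-161 + 65)) - 25200) = √((78 - 1/(-161 + 65) + 5*16 + (13 + 16)/(-161 + 65))/((-59 + 16)*(13 + 16)) - 25200) = √((78 - 1/(-96) + 80 + 29/(-96))/(-43*29) - 25200) = √(-1/43*1/29*(78 - 1*(-1/96) + 80 - 1/96*29) - 25200) = √(-1/43*1/29*(78 + 1/96 + 80 - 29/96) - 25200) = √(-1/43*1/29*3785/24 - 25200) = √(-3785/29928 - 25200) = √(-754189385/29928) = I*√5642844978570/14964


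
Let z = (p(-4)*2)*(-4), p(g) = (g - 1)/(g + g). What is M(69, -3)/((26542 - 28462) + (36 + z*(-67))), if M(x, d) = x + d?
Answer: -66/1549 ≈ -0.042608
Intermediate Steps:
p(g) = (-1 + g)/(2*g) (p(g) = (-1 + g)/((2*g)) = (-1 + g)*(1/(2*g)) = (-1 + g)/(2*g))
M(x, d) = d + x
z = -5 (z = (((½)*(-1 - 4)/(-4))*2)*(-4) = (((½)*(-¼)*(-5))*2)*(-4) = ((5/8)*2)*(-4) = (5/4)*(-4) = -5)
M(69, -3)/((26542 - 28462) + (36 + z*(-67))) = (-3 + 69)/((26542 - 28462) + (36 - 5*(-67))) = 66/(-1920 + (36 + 335)) = 66/(-1920 + 371) = 66/(-1549) = 66*(-1/1549) = -66/1549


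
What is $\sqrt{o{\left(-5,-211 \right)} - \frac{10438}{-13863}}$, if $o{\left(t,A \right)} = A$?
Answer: $\frac{i \sqrt{40405862265}}{13863} \approx 14.5 i$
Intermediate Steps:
$\sqrt{o{\left(-5,-211 \right)} - \frac{10438}{-13863}} = \sqrt{-211 - \frac{10438}{-13863}} = \sqrt{-211 - - \frac{10438}{13863}} = \sqrt{-211 + \frac{10438}{13863}} = \sqrt{- \frac{2914655}{13863}} = \frac{i \sqrt{40405862265}}{13863}$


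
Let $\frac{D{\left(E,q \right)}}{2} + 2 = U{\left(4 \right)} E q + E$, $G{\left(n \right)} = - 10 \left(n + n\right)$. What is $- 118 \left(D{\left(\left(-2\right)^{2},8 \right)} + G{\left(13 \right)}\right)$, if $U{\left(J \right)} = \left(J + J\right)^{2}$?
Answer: $-453120$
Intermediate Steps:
$U{\left(J \right)} = 4 J^{2}$ ($U{\left(J \right)} = \left(2 J\right)^{2} = 4 J^{2}$)
$G{\left(n \right)} = - 20 n$ ($G{\left(n \right)} = - 10 \cdot 2 n = - 20 n$)
$D{\left(E,q \right)} = -4 + 2 E + 128 E q$ ($D{\left(E,q \right)} = -4 + 2 \left(4 \cdot 4^{2} E q + E\right) = -4 + 2 \left(4 \cdot 16 E q + E\right) = -4 + 2 \left(64 E q + E\right) = -4 + 2 \left(E + 64 E q\right) = -4 + \left(2 E + 128 E q\right) = -4 + 2 E + 128 E q$)
$- 118 \left(D{\left(\left(-2\right)^{2},8 \right)} + G{\left(13 \right)}\right) = - 118 \left(\left(-4 + 2 \left(-2\right)^{2} + 128 \left(-2\right)^{2} \cdot 8\right) - 260\right) = - 118 \left(\left(-4 + 2 \cdot 4 + 128 \cdot 4 \cdot 8\right) - 260\right) = - 118 \left(\left(-4 + 8 + 4096\right) - 260\right) = - 118 \left(4100 - 260\right) = \left(-118\right) 3840 = -453120$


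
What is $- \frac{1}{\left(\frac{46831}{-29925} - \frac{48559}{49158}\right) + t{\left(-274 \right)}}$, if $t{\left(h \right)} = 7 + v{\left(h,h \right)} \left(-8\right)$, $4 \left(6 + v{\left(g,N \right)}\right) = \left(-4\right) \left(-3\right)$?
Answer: $- \frac{54483450}{1549903751} \approx -0.035153$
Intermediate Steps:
$v{\left(g,N \right)} = -3$ ($v{\left(g,N \right)} = -6 + \frac{\left(-4\right) \left(-3\right)}{4} = -6 + \frac{1}{4} \cdot 12 = -6 + 3 = -3$)
$t{\left(h \right)} = 31$ ($t{\left(h \right)} = 7 - -24 = 7 + 24 = 31$)
$- \frac{1}{\left(\frac{46831}{-29925} - \frac{48559}{49158}\right) + t{\left(-274 \right)}} = - \frac{1}{\left(\frac{46831}{-29925} - \frac{48559}{49158}\right) + 31} = - \frac{1}{\left(46831 \left(- \frac{1}{29925}\right) - \frac{48559}{49158}\right) + 31} = - \frac{1}{\left(- \frac{46831}{29925} - \frac{48559}{49158}\right) + 31} = - \frac{1}{- \frac{139083199}{54483450} + 31} = - \frac{1}{\frac{1549903751}{54483450}} = \left(-1\right) \frac{54483450}{1549903751} = - \frac{54483450}{1549903751}$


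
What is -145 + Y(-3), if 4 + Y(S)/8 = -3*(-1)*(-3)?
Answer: -249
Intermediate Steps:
Y(S) = -104 (Y(S) = -32 + 8*(-3*(-1)*(-3)) = -32 + 8*(3*(-3)) = -32 + 8*(-9) = -32 - 72 = -104)
-145 + Y(-3) = -145 - 104 = -249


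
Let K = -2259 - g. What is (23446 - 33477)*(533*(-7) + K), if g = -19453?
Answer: -135047353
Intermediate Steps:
K = 17194 (K = -2259 - 1*(-19453) = -2259 + 19453 = 17194)
(23446 - 33477)*(533*(-7) + K) = (23446 - 33477)*(533*(-7) + 17194) = -10031*(-3731 + 17194) = -10031*13463 = -135047353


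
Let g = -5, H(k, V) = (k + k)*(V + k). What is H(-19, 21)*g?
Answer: 380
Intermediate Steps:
H(k, V) = 2*k*(V + k) (H(k, V) = (2*k)*(V + k) = 2*k*(V + k))
H(-19, 21)*g = (2*(-19)*(21 - 19))*(-5) = (2*(-19)*2)*(-5) = -76*(-5) = 380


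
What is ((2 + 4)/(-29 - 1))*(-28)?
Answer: 28/5 ≈ 5.6000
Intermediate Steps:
((2 + 4)/(-29 - 1))*(-28) = (6/(-30))*(-28) = (6*(-1/30))*(-28) = -1/5*(-28) = 28/5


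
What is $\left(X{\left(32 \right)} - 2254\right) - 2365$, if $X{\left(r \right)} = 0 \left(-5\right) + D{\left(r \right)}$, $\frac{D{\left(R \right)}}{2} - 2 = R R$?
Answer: $-2567$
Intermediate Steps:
$D{\left(R \right)} = 4 + 2 R^{2}$ ($D{\left(R \right)} = 4 + 2 R R = 4 + 2 R^{2}$)
$X{\left(r \right)} = 4 + 2 r^{2}$ ($X{\left(r \right)} = 0 \left(-5\right) + \left(4 + 2 r^{2}\right) = 0 + \left(4 + 2 r^{2}\right) = 4 + 2 r^{2}$)
$\left(X{\left(32 \right)} - 2254\right) - 2365 = \left(\left(4 + 2 \cdot 32^{2}\right) - 2254\right) - 2365 = \left(\left(4 + 2 \cdot 1024\right) - 2254\right) - 2365 = \left(\left(4 + 2048\right) - 2254\right) - 2365 = \left(2052 - 2254\right) - 2365 = -202 - 2365 = -2567$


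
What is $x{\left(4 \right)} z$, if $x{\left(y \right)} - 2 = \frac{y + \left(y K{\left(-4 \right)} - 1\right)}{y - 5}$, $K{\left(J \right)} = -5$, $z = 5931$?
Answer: $112689$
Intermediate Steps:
$x{\left(y \right)} = 2 + \frac{-1 - 4 y}{-5 + y}$ ($x{\left(y \right)} = 2 + \frac{y + \left(y \left(-5\right) - 1\right)}{y - 5} = 2 + \frac{y - \left(1 + 5 y\right)}{-5 + y} = 2 + \frac{-1 - 4 y}{-5 + y}$)
$x{\left(4 \right)} z = \frac{-11 - 8}{-5 + 4} \cdot 5931 = \frac{-11 - 8}{-1} \cdot 5931 = \left(-1\right) \left(-19\right) 5931 = 19 \cdot 5931 = 112689$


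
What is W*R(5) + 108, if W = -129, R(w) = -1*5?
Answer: 753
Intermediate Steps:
R(w) = -5
W*R(5) + 108 = -129*(-5) + 108 = 645 + 108 = 753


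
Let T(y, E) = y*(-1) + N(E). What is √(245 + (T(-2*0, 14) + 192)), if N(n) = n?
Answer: √451 ≈ 21.237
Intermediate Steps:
T(y, E) = E - y (T(y, E) = y*(-1) + E = -y + E = E - y)
√(245 + (T(-2*0, 14) + 192)) = √(245 + ((14 - (-2)*0) + 192)) = √(245 + ((14 - 1*0) + 192)) = √(245 + ((14 + 0) + 192)) = √(245 + (14 + 192)) = √(245 + 206) = √451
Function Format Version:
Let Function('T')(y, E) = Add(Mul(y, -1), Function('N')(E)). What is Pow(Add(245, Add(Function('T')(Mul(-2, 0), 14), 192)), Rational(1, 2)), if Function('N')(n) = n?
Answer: Pow(451, Rational(1, 2)) ≈ 21.237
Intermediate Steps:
Function('T')(y, E) = Add(E, Mul(-1, y)) (Function('T')(y, E) = Add(Mul(y, -1), E) = Add(Mul(-1, y), E) = Add(E, Mul(-1, y)))
Pow(Add(245, Add(Function('T')(Mul(-2, 0), 14), 192)), Rational(1, 2)) = Pow(Add(245, Add(Add(14, Mul(-1, Mul(-2, 0))), 192)), Rational(1, 2)) = Pow(Add(245, Add(Add(14, Mul(-1, 0)), 192)), Rational(1, 2)) = Pow(Add(245, Add(Add(14, 0), 192)), Rational(1, 2)) = Pow(Add(245, Add(14, 192)), Rational(1, 2)) = Pow(Add(245, 206), Rational(1, 2)) = Pow(451, Rational(1, 2))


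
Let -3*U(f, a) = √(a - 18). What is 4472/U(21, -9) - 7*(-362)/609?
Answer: 362/87 + 4472*I*√3/3 ≈ 4.1609 + 2581.9*I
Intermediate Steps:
U(f, a) = -√(-18 + a)/3 (U(f, a) = -√(a - 18)/3 = -√(-18 + a)/3)
4472/U(21, -9) - 7*(-362)/609 = 4472/((-√(-18 - 9)/3)) - 7*(-362)/609 = 4472/((-I*√3)) + 2534*(1/609) = 4472/((-I*√3)) + 362/87 = 4472*(I*√3/3) + 362/87 = 4472*I*√3/3 + 362/87 = 362/87 + 4472*I*√3/3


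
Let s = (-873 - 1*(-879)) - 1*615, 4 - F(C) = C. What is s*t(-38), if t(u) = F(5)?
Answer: 609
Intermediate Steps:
F(C) = 4 - C
t(u) = -1 (t(u) = 4 - 1*5 = 4 - 5 = -1)
s = -609 (s = (-873 + 879) - 615 = 6 - 615 = -609)
s*t(-38) = -609*(-1) = 609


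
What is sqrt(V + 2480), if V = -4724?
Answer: 2*I*sqrt(561) ≈ 47.371*I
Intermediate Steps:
sqrt(V + 2480) = sqrt(-4724 + 2480) = sqrt(-2244) = 2*I*sqrt(561)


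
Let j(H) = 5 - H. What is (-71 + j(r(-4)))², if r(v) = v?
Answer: 3844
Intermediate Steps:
(-71 + j(r(-4)))² = (-71 + (5 - 1*(-4)))² = (-71 + (5 + 4))² = (-71 + 9)² = (-62)² = 3844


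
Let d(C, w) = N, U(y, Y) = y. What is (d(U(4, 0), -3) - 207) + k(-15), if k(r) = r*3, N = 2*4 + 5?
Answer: -239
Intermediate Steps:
N = 13 (N = 8 + 5 = 13)
k(r) = 3*r
d(C, w) = 13
(d(U(4, 0), -3) - 207) + k(-15) = (13 - 207) + 3*(-15) = -194 - 45 = -239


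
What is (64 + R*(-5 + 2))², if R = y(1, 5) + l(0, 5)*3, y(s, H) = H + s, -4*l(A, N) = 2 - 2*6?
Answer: 2209/4 ≈ 552.25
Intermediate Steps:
l(A, N) = 5/2 (l(A, N) = -(2 - 2*6)/4 = -(2 - 12)/4 = -¼*(-10) = 5/2)
R = 27/2 (R = (5 + 1) + (5/2)*3 = 6 + 15/2 = 27/2 ≈ 13.500)
(64 + R*(-5 + 2))² = (64 + 27*(-5 + 2)/2)² = (64 + (27/2)*(-3))² = (64 - 81/2)² = (47/2)² = 2209/4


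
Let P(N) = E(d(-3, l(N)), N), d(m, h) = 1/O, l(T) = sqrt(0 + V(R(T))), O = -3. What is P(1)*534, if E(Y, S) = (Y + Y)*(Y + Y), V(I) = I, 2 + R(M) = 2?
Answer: 712/3 ≈ 237.33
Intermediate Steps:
R(M) = 0 (R(M) = -2 + 2 = 0)
l(T) = 0 (l(T) = sqrt(0 + 0) = sqrt(0) = 0)
d(m, h) = -1/3 (d(m, h) = 1/(-3) = -1/3)
E(Y, S) = 4*Y**2 (E(Y, S) = (2*Y)*(2*Y) = 4*Y**2)
P(N) = 4/9 (P(N) = 4*(-1/3)**2 = 4*(1/9) = 4/9)
P(1)*534 = (4/9)*534 = 712/3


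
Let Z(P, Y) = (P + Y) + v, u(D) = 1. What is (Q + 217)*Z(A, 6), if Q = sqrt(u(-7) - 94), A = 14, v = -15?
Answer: 1085 + 5*I*sqrt(93) ≈ 1085.0 + 48.218*I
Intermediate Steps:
Z(P, Y) = -15 + P + Y (Z(P, Y) = (P + Y) - 15 = -15 + P + Y)
Q = I*sqrt(93) (Q = sqrt(1 - 94) = sqrt(-93) = I*sqrt(93) ≈ 9.6436*I)
(Q + 217)*Z(A, 6) = (I*sqrt(93) + 217)*(-15 + 14 + 6) = (217 + I*sqrt(93))*5 = 1085 + 5*I*sqrt(93)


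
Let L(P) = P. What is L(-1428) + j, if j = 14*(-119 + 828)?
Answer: 8498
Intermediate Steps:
j = 9926 (j = 14*709 = 9926)
L(-1428) + j = -1428 + 9926 = 8498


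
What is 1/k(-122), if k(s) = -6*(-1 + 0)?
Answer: ⅙ ≈ 0.16667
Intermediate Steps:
k(s) = 6 (k(s) = -6*(-1) = 6)
1/k(-122) = 1/6 = ⅙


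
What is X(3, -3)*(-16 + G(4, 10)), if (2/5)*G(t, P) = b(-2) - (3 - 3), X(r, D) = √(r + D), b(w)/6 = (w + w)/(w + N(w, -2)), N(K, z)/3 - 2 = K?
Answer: 0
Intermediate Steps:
N(K, z) = 6 + 3*K
b(w) = 12*w/(6 + 4*w) (b(w) = 6*((w + w)/(w + (6 + 3*w))) = 6*((2*w)/(6 + 4*w)) = 6*(2*w/(6 + 4*w)) = 12*w/(6 + 4*w))
X(r, D) = √(D + r)
G(t, P) = 30 (G(t, P) = 5*(6*(-2)/(3 + 2*(-2)) - (3 - 3))/2 = 5*(6*(-2)/(3 - 4) - 1*0)/2 = 5*(6*(-2)/(-1) + 0)/2 = 5*(6*(-2)*(-1) + 0)/2 = 5*(12 + 0)/2 = (5/2)*12 = 30)
X(3, -3)*(-16 + G(4, 10)) = √(-3 + 3)*(-16 + 30) = √0*14 = 0*14 = 0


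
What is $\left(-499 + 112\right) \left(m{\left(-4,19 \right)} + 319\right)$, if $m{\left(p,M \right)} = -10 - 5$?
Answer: $-117648$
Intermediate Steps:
$m{\left(p,M \right)} = -15$
$\left(-499 + 112\right) \left(m{\left(-4,19 \right)} + 319\right) = \left(-499 + 112\right) \left(-15 + 319\right) = \left(-387\right) 304 = -117648$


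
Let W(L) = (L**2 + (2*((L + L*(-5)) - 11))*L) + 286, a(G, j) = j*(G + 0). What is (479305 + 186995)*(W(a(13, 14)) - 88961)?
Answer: -216245666100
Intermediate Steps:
a(G, j) = G*j (a(G, j) = j*G = G*j)
W(L) = 286 + L**2 + L*(-22 - 8*L) (W(L) = (L**2 + (2*((L - 5*L) - 11))*L) + 286 = (L**2 + (2*(-4*L - 11))*L) + 286 = (L**2 + (2*(-11 - 4*L))*L) + 286 = (L**2 + (-22 - 8*L)*L) + 286 = (L**2 + L*(-22 - 8*L)) + 286 = 286 + L**2 + L*(-22 - 8*L))
(479305 + 186995)*(W(a(13, 14)) - 88961) = (479305 + 186995)*((286 - 286*14 - 7*(13*14)**2) - 88961) = 666300*((286 - 22*182 - 7*182**2) - 88961) = 666300*((286 - 4004 - 7*33124) - 88961) = 666300*((286 - 4004 - 231868) - 88961) = 666300*(-235586 - 88961) = 666300*(-324547) = -216245666100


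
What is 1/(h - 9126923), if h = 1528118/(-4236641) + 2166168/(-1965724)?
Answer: -2082016723271/19002409363290322413 ≈ -1.0957e-7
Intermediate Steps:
h = -3045283597280/2082016723271 (h = 1528118*(-1/4236641) + 2166168*(-1/1965724) = -1528118/4236641 - 541542/491431 = -3045283597280/2082016723271 ≈ -1.4627)
1/(h - 9126923) = 1/(-3045283597280/2082016723271 - 9126923) = 1/(-19002409363290322413/2082016723271) = -2082016723271/19002409363290322413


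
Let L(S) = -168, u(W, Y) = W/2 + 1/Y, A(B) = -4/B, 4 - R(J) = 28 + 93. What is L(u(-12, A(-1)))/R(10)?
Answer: 56/39 ≈ 1.4359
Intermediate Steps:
R(J) = -117 (R(J) = 4 - (28 + 93) = 4 - 1*121 = 4 - 121 = -117)
u(W, Y) = 1/Y + W/2 (u(W, Y) = W*(½) + 1/Y = W/2 + 1/Y = 1/Y + W/2)
L(u(-12, A(-1)))/R(10) = -168/(-117) = -168*(-1/117) = 56/39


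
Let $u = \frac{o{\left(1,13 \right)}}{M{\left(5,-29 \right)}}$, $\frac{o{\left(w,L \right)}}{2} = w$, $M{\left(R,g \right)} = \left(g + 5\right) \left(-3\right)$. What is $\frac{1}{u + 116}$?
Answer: $\frac{36}{4177} \approx 0.0086186$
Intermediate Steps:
$M{\left(R,g \right)} = -15 - 3 g$ ($M{\left(R,g \right)} = \left(5 + g\right) \left(-3\right) = -15 - 3 g$)
$o{\left(w,L \right)} = 2 w$
$u = \frac{1}{36}$ ($u = \frac{2 \cdot 1}{-15 - -87} = \frac{2}{-15 + 87} = \frac{2}{72} = 2 \cdot \frac{1}{72} = \frac{1}{36} \approx 0.027778$)
$\frac{1}{u + 116} = \frac{1}{\frac{1}{36} + 116} = \frac{1}{\frac{4177}{36}} = \frac{36}{4177}$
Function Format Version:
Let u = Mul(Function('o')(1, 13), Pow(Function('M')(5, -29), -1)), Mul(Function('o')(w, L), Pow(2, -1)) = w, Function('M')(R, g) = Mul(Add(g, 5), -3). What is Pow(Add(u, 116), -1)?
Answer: Rational(36, 4177) ≈ 0.0086186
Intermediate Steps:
Function('M')(R, g) = Add(-15, Mul(-3, g)) (Function('M')(R, g) = Mul(Add(5, g), -3) = Add(-15, Mul(-3, g)))
Function('o')(w, L) = Mul(2, w)
u = Rational(1, 36) (u = Mul(Mul(2, 1), Pow(Add(-15, Mul(-3, -29)), -1)) = Mul(2, Pow(Add(-15, 87), -1)) = Mul(2, Pow(72, -1)) = Mul(2, Rational(1, 72)) = Rational(1, 36) ≈ 0.027778)
Pow(Add(u, 116), -1) = Pow(Add(Rational(1, 36), 116), -1) = Pow(Rational(4177, 36), -1) = Rational(36, 4177)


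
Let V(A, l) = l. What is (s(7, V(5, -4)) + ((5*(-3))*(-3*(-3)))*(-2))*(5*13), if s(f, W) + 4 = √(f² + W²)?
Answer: 17290 + 65*√65 ≈ 17814.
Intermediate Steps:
s(f, W) = -4 + √(W² + f²) (s(f, W) = -4 + √(f² + W²) = -4 + √(W² + f²))
(s(7, V(5, -4)) + ((5*(-3))*(-3*(-3)))*(-2))*(5*13) = ((-4 + √((-4)² + 7²)) + ((5*(-3))*(-3*(-3)))*(-2))*(5*13) = ((-4 + √(16 + 49)) - 15*9*(-2))*65 = ((-4 + √65) - 135*(-2))*65 = ((-4 + √65) + 270)*65 = (266 + √65)*65 = 17290 + 65*√65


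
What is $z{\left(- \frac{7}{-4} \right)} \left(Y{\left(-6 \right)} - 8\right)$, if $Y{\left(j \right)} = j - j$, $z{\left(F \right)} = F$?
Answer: $-14$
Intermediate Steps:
$Y{\left(j \right)} = 0$
$z{\left(- \frac{7}{-4} \right)} \left(Y{\left(-6 \right)} - 8\right) = - \frac{7}{-4} \left(0 - 8\right) = \left(-7\right) \left(- \frac{1}{4}\right) \left(-8\right) = \frac{7}{4} \left(-8\right) = -14$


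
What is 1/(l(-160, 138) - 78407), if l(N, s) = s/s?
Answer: -1/78406 ≈ -1.2754e-5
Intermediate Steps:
l(N, s) = 1
1/(l(-160, 138) - 78407) = 1/(1 - 78407) = 1/(-78406) = -1/78406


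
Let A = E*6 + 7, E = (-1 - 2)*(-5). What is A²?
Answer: 9409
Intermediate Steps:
E = 15 (E = -3*(-5) = 15)
A = 97 (A = 15*6 + 7 = 90 + 7 = 97)
A² = 97² = 9409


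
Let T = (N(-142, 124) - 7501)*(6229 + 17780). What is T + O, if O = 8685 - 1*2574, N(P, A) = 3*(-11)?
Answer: -180877695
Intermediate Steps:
N(P, A) = -33
T = -180883806 (T = (-33 - 7501)*(6229 + 17780) = -7534*24009 = -180883806)
O = 6111 (O = 8685 - 2574 = 6111)
T + O = -180883806 + 6111 = -180877695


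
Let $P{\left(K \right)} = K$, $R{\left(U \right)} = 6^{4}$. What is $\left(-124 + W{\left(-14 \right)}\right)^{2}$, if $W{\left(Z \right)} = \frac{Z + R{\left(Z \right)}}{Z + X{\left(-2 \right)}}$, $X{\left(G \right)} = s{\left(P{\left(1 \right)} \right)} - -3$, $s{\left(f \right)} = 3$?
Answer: $\frac{1292769}{16} \approx 80798.0$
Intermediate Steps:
$R{\left(U \right)} = 1296$
$X{\left(G \right)} = 6$ ($X{\left(G \right)} = 3 - -3 = 3 + 3 = 6$)
$W{\left(Z \right)} = \frac{1296 + Z}{6 + Z}$ ($W{\left(Z \right)} = \frac{Z + 1296}{Z + 6} = \frac{1296 + Z}{6 + Z}$)
$\left(-124 + W{\left(-14 \right)}\right)^{2} = \left(-124 + \frac{1296 - 14}{6 - 14}\right)^{2} = \left(-124 + \frac{1}{-8} \cdot 1282\right)^{2} = \left(-124 - \frac{641}{4}\right)^{2} = \left(- \frac{1137}{4}\right)^{2} = \frac{1292769}{16}$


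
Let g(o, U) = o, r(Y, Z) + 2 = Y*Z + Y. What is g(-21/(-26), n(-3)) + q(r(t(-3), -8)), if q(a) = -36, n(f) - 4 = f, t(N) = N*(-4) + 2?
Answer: -915/26 ≈ -35.192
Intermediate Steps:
t(N) = 2 - 4*N (t(N) = -4*N + 2 = 2 - 4*N)
r(Y, Z) = -2 + Y + Y*Z (r(Y, Z) = -2 + (Y*Z + Y) = -2 + (Y + Y*Z) = -2 + Y + Y*Z)
n(f) = 4 + f
g(-21/(-26), n(-3)) + q(r(t(-3), -8)) = -21/(-26) - 36 = -21*(-1/26) - 36 = 21/26 - 36 = -915/26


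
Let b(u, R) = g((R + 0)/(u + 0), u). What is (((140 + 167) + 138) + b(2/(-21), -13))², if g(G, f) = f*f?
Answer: 38513670001/194481 ≈ 1.9803e+5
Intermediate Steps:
g(G, f) = f²
b(u, R) = u²
(((140 + 167) + 138) + b(2/(-21), -13))² = (((140 + 167) + 138) + (2/(-21))²)² = ((307 + 138) + (2*(-1/21))²)² = (445 + (-2/21)²)² = (445 + 4/441)² = (196249/441)² = 38513670001/194481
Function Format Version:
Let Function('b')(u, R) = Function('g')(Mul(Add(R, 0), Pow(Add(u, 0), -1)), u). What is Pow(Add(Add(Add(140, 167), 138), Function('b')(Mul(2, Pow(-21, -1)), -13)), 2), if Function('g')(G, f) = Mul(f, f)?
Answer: Rational(38513670001, 194481) ≈ 1.9803e+5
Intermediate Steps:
Function('g')(G, f) = Pow(f, 2)
Function('b')(u, R) = Pow(u, 2)
Pow(Add(Add(Add(140, 167), 138), Function('b')(Mul(2, Pow(-21, -1)), -13)), 2) = Pow(Add(Add(Add(140, 167), 138), Pow(Mul(2, Pow(-21, -1)), 2)), 2) = Pow(Add(Add(307, 138), Pow(Mul(2, Rational(-1, 21)), 2)), 2) = Pow(Add(445, Pow(Rational(-2, 21), 2)), 2) = Pow(Add(445, Rational(4, 441)), 2) = Pow(Rational(196249, 441), 2) = Rational(38513670001, 194481)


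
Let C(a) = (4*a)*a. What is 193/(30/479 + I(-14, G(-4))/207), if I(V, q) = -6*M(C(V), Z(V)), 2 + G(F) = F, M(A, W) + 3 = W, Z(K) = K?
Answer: 6378843/18356 ≈ 347.51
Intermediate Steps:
C(a) = 4*a²
M(A, W) = -3 + W
G(F) = -2 + F
I(V, q) = 18 - 6*V (I(V, q) = -6*(-3 + V) = 18 - 6*V)
193/(30/479 + I(-14, G(-4))/207) = 193/(30/479 + (18 - 6*(-14))/207) = 193/(30*(1/479) + (18 + 84)*(1/207)) = 193/(30/479 + 102*(1/207)) = 193/(30/479 + 34/69) = 193/(18356/33051) = 193*(33051/18356) = 6378843/18356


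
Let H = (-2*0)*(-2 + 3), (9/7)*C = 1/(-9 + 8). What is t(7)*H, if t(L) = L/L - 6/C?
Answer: 0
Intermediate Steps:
C = -7/9 (C = 7/(9*(-9 + 8)) = (7/9)/(-1) = (7/9)*(-1) = -7/9 ≈ -0.77778)
H = 0 (H = 0*1 = 0)
t(L) = 61/7 (t(L) = L/L - 6/(-7/9) = 1 - 6*(-9/7) = 1 + 54/7 = 61/7)
t(7)*H = (61/7)*0 = 0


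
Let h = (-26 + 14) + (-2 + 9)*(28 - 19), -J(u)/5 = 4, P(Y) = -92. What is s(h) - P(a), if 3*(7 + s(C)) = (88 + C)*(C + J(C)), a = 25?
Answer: 4564/3 ≈ 1521.3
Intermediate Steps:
J(u) = -20 (J(u) = -5*4 = -20)
h = 51 (h = -12 + 7*9 = -12 + 63 = 51)
s(C) = -7 + (-20 + C)*(88 + C)/3 (s(C) = -7 + ((88 + C)*(C - 20))/3 = -7 + ((88 + C)*(-20 + C))/3 = -7 + ((-20 + C)*(88 + C))/3 = -7 + (-20 + C)*(88 + C)/3)
s(h) - P(a) = (-1781/3 + (⅓)*51² + (68/3)*51) - 1*(-92) = (-1781/3 + (⅓)*2601 + 1156) + 92 = (-1781/3 + 867 + 1156) + 92 = 4288/3 + 92 = 4564/3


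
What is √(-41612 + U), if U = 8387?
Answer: 5*I*√1329 ≈ 182.28*I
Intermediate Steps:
√(-41612 + U) = √(-41612 + 8387) = √(-33225) = 5*I*√1329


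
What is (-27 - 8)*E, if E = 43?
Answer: -1505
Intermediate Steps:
(-27 - 8)*E = (-27 - 8)*43 = -35*43 = -1505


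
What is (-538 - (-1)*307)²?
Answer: 53361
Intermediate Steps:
(-538 - (-1)*307)² = (-538 - 1*(-307))² = (-538 + 307)² = (-231)² = 53361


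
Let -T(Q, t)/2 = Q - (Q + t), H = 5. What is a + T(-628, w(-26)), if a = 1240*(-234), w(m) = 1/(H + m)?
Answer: -6093362/21 ≈ -2.9016e+5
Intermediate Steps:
w(m) = 1/(5 + m)
a = -290160
T(Q, t) = 2*t (T(Q, t) = -2*(Q - (Q + t)) = -2*(Q + (-Q - t)) = -(-2)*t = 2*t)
a + T(-628, w(-26)) = -290160 + 2/(5 - 26) = -290160 + 2/(-21) = -290160 + 2*(-1/21) = -290160 - 2/21 = -6093362/21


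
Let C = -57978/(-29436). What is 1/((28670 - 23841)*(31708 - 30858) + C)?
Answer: 4906/20137422563 ≈ 2.4363e-7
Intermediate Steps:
C = 9663/4906 (C = -57978*(-1/29436) = 9663/4906 ≈ 1.9696)
1/((28670 - 23841)*(31708 - 30858) + C) = 1/((28670 - 23841)*(31708 - 30858) + 9663/4906) = 1/(4829*850 + 9663/4906) = 1/(4104650 + 9663/4906) = 1/(20137422563/4906) = 4906/20137422563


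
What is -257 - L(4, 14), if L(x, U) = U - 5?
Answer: -266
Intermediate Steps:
L(x, U) = -5 + U
-257 - L(4, 14) = -257 - (-5 + 14) = -257 - 1*9 = -257 - 9 = -266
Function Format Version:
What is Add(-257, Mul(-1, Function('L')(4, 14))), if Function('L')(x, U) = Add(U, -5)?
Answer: -266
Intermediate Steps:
Function('L')(x, U) = Add(-5, U)
Add(-257, Mul(-1, Function('L')(4, 14))) = Add(-257, Mul(-1, Add(-5, 14))) = Add(-257, Mul(-1, 9)) = Add(-257, -9) = -266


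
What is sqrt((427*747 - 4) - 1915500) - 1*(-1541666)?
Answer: 1541666 + I*sqrt(1596535) ≈ 1.5417e+6 + 1263.5*I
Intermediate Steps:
sqrt((427*747 - 4) - 1915500) - 1*(-1541666) = sqrt((318969 - 4) - 1915500) + 1541666 = sqrt(318965 - 1915500) + 1541666 = sqrt(-1596535) + 1541666 = I*sqrt(1596535) + 1541666 = 1541666 + I*sqrt(1596535)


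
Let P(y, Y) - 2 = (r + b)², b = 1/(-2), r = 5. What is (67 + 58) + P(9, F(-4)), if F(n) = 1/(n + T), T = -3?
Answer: 589/4 ≈ 147.25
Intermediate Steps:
F(n) = 1/(-3 + n) (F(n) = 1/(n - 3) = 1/(-3 + n))
b = -½ ≈ -0.50000
P(y, Y) = 89/4 (P(y, Y) = 2 + (5 - ½)² = 2 + (9/2)² = 2 + 81/4 = 89/4)
(67 + 58) + P(9, F(-4)) = (67 + 58) + 89/4 = 125 + 89/4 = 589/4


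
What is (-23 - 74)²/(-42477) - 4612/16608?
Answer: -9782461/19596056 ≈ -0.49921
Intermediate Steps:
(-23 - 74)²/(-42477) - 4612/16608 = (-97)²*(-1/42477) - 4612*1/16608 = 9409*(-1/42477) - 1153/4152 = -9409/42477 - 1153/4152 = -9782461/19596056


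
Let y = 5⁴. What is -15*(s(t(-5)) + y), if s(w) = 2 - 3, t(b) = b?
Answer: -9360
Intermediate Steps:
y = 625
s(w) = -1
-15*(s(t(-5)) + y) = -15*(-1 + 625) = -15*624 = -9360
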